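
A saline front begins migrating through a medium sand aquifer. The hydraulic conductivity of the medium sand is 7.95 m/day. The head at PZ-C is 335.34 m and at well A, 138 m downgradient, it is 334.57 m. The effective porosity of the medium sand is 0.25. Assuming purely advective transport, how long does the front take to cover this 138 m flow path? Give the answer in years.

Hydraulic gradient i = (335.34 − 334.57) / 138 = 0.77 / 138 = 0.005580.
Darcy flux q = K · i = 7.950 × 0.005580 = 0.04436 m/day.
Seepage velocity v = q / n_e = 0.04436 / 0.25 = 0.1774 m/day.
Travel time t = L / v = 138 / 0.1774 = 777.8 days = 2.129 years.

2.13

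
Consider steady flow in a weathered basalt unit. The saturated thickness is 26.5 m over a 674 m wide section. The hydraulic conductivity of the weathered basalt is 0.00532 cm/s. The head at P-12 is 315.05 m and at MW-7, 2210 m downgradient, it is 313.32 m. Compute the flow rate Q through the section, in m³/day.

Convert K: 0.00532 cm/s × 864 = 4.596 m/day.
Cross-sectional area A = 674 × 26.5 = 17861 m².
Hydraulic gradient i = (315.05 − 313.32) / 2210 = 1.73 / 2210 = 0.0007828.
Darcy's law: Q = K · A · i = 4.596 × 17861 × 0.0007828 = 64.27 m³/day.

64.3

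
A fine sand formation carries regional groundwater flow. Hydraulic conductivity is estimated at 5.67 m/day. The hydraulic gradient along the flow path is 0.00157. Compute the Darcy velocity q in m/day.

Hydraulic gradient i = 0.00157.
Specific discharge q = K · i = 5.670 × 0.001570 = 0.008902 m/day.

0.00890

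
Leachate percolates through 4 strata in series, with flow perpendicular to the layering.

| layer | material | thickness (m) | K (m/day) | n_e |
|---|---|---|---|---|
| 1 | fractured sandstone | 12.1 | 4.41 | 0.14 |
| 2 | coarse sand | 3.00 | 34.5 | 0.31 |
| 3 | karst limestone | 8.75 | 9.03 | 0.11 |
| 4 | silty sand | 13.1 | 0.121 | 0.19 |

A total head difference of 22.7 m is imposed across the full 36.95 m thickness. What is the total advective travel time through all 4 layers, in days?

30.0

With flow normal to the layers, continuity requires the same specific discharge q through every layer.
Σ(b_i/K_i) = 12.1/4.41 + 3.00/34.5 + 8.75/9.03 + 13.1/0.121 = 112.1 d.
q = Δh / Σ(b_i/K_i) = 22.7 / 112.1 = 0.2026 m/day.
In each layer the seepage velocity is v_i = q/n_i, so the layer transit time is t_i = b_i·n_i / q:
  layer 1 (fractured sandstone): t_1 = 12.1 × 0.14 / 0.2026 = 8.363 d
  layer 2 (coarse sand): t_2 = 3.00 × 0.31 / 0.2026 = 4.591 d
  layer 3 (karst limestone): t_3 = 8.75 × 0.11 / 0.2026 = 4.752 d
  layer 4 (silty sand): t_4 = 13.1 × 0.19 / 0.2026 = 12.29 d
Total t = Σ t_i = 29.99 days.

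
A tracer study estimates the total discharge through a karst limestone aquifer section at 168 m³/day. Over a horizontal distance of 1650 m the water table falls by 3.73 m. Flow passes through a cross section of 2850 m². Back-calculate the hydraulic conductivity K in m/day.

26.1

Hydraulic gradient i = Δh / L = 3.73 / 1650 = 0.002261.
From Q = K·A·i, K = Q / (A·i) = 168 / (2850 × 0.002261) = 26.08 m/day.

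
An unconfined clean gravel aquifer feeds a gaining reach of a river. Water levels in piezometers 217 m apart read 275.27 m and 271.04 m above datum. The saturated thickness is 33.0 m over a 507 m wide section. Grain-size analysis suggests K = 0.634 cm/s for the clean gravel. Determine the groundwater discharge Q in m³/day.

179000

Convert K: 0.634 cm/s × 864 = 547.8 m/day.
Cross-sectional area A = 507 × 33.0 = 16731 m².
Hydraulic gradient i = (275.27 − 271.04) / 217 = 4.23 / 217 = 0.01949.
Darcy's law: Q = K · A · i = 547.8 × 16731 × 0.01949 = 1.787e+05 m³/day.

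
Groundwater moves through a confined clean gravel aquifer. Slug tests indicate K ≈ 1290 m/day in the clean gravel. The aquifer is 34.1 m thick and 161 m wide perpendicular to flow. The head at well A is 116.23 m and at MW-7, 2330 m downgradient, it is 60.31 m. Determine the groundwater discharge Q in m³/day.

170000

Cross-sectional area A = 161 × 34.1 = 5490 m².
Hydraulic gradient i = (116.23 − 60.31) / 2330 = 55.92 / 2330 = 0.02400.
Darcy's law: Q = K · A · i = 1290 × 5490 × 0.02400 = 1.700e+05 m³/day.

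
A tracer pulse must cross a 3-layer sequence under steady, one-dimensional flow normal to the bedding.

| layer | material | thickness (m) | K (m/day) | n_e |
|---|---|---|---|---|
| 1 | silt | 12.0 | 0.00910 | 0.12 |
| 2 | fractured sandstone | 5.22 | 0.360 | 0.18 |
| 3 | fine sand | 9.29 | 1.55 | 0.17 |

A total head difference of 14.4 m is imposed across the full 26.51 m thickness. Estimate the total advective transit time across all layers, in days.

368

With flow normal to the layers, continuity requires the same specific discharge q through every layer.
Σ(b_i/K_i) = 12.0/0.00910 + 5.22/0.360 + 9.29/1.55 = 1339 d.
q = Δh / Σ(b_i/K_i) = 14.4 / 1339 = 0.01075 m/day.
In each layer the seepage velocity is v_i = q/n_i, so the layer transit time is t_i = b_i·n_i / q:
  layer 1 (silt): t_1 = 12.0 × 0.12 / 0.01075 = 133.9 d
  layer 2 (fractured sandstone): t_2 = 5.22 × 0.18 / 0.01075 = 87.38 d
  layer 3 (fine sand): t_3 = 9.29 × 0.17 / 0.01075 = 146.9 d
Total t = Σ t_i = 368.2 days.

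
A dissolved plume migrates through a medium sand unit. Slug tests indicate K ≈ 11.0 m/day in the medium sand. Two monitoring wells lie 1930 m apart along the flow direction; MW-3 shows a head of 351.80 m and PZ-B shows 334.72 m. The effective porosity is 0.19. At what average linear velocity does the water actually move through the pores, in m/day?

0.512

Hydraulic gradient i = (351.80 − 334.72) / 1930 = 17.08 / 1930 = 0.008850.
Darcy flux q = K · i = 11.00 × 0.008850 = 0.09735 m/day.
Seepage velocity v = q / n_e = 0.09735 / 0.19 = 0.5124 m/day.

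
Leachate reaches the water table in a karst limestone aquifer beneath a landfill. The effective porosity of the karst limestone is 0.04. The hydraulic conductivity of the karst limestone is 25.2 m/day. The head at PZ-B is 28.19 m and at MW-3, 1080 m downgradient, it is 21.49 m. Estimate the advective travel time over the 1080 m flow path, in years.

Hydraulic gradient i = (28.19 − 21.49) / 1080 = 6.7 / 1080 = 0.006204.
Darcy flux q = K · i = 25.20 × 0.006204 = 0.1563 m/day.
Seepage velocity v = q / n_e = 0.1563 / 0.04 = 3.908 m/day.
Travel time t = L / v = 1080 / 3.908 = 276.3 days = 0.7566 years.

0.757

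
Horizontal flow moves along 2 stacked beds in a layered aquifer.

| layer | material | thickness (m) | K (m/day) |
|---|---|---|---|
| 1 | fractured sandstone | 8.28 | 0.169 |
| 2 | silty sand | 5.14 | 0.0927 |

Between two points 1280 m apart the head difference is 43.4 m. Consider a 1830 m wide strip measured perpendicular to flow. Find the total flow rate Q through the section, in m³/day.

116

Flow is parallel to layering, so each bed carries its own Darcy discharge and the transmissivities add.
Σ(K_i·b_i) = 0.169×8.28 + 0.0927×5.14 = 1.876 m²/day.
Hydraulic gradient i = Δh / L = 43.4 / 1280 = 0.03391.
Q = Σ(K_i·b_i) · W · i = 1.876 × 1830 × 0.03391 = 116.4 m³/day.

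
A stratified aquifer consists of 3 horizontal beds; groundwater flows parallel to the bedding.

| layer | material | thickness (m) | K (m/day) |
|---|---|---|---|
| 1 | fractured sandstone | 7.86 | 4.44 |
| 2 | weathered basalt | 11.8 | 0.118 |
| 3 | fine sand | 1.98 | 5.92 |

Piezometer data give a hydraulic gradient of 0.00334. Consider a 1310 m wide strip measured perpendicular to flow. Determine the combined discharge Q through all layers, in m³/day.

Flow is parallel to layering, so each bed carries its own Darcy discharge and the transmissivities add.
Σ(K_i·b_i) = 4.44×7.86 + 0.118×11.8 + 5.92×1.98 = 48.01 m²/day.
Hydraulic gradient i = 0.00334.
Q = Σ(K_i·b_i) · W · i = 48.01 × 1310 × 0.003340 = 210.1 m³/day.

210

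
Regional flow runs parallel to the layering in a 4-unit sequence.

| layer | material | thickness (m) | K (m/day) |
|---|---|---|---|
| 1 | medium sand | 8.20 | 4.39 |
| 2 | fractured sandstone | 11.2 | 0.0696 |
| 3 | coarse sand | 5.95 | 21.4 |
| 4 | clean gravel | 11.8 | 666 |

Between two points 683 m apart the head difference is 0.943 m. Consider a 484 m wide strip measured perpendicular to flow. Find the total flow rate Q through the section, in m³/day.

Flow is parallel to layering, so each bed carries its own Darcy discharge and the transmissivities add.
Σ(K_i·b_i) = 4.39×8.20 + 0.0696×11.2 + 21.4×5.95 + 666×11.8 = 8023 m²/day.
Hydraulic gradient i = Δh / L = 0.943 / 683 = 0.001381.
Q = Σ(K_i·b_i) · W · i = 8023 × 484 × 0.001381 = 5361 m³/day.

5360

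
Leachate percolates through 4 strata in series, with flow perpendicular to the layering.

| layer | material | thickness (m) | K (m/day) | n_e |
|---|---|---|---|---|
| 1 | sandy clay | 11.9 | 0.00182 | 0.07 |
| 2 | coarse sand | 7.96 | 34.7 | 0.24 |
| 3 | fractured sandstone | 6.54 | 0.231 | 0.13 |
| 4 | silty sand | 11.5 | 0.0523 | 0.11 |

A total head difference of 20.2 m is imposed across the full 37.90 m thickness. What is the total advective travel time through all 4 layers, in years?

4.47

With flow normal to the layers, continuity requires the same specific discharge q through every layer.
Σ(b_i/K_i) = 11.9/0.00182 + 7.96/34.7 + 6.54/0.231 + 11.5/0.0523 = 6787 d.
q = Δh / Σ(b_i/K_i) = 20.2 / 6787 = 0.002976 m/day.
In each layer the seepage velocity is v_i = q/n_i, so the layer transit time is t_i = b_i·n_i / q:
  layer 1 (sandy clay): t_1 = 11.9 × 0.07 / 0.002976 = 279.9 d
  layer 2 (coarse sand): t_2 = 7.96 × 0.24 / 0.002976 = 641.9 d
  layer 3 (fractured sandstone): t_3 = 6.54 × 0.13 / 0.002976 = 285.7 d
  layer 4 (silty sand): t_4 = 11.5 × 0.11 / 0.002976 = 425.0 d
Total t = Σ t_i = 1632 days = 4.469 years.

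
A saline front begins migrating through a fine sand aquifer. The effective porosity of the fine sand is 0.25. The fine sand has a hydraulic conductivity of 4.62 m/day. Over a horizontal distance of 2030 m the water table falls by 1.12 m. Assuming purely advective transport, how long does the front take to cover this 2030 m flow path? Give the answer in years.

Hydraulic gradient i = Δh / L = 1.12 / 2030 = 0.0005517.
Darcy flux q = K · i = 4.620 × 0.0005517 = 0.002549 m/day.
Seepage velocity v = q / n_e = 0.002549 / 0.25 = 0.01020 m/day.
Travel time t = L / v = 2030 / 0.01020 = 1.991e+05 days = 545.1 years.

545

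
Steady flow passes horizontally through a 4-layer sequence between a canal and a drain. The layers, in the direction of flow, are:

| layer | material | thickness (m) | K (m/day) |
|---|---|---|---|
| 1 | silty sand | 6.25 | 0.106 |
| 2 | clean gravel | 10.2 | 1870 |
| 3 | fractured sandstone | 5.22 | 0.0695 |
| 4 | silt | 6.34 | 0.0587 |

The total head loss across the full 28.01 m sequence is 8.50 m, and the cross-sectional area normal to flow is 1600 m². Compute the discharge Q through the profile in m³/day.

56.2

Flow is perpendicular to layering, so the layers act in series and the equivalent K is the thickness-weighted harmonic mean.
Total thickness L = 6.25 + 10.2 + 5.22 + 6.34 = 28.01 m.
Σ(b_i/K_i) = 6.25/0.106 + 10.2/1870 + 5.22/0.0695 + 6.34/0.0587 = 242.1 d.
K_eq = L / Σ(b_i/K_i) = 28.01 / 242.1 = 0.1157 m/day.
Q = K_eq · A · (Δh/L) = 0.1157 × 1600 × (8.50/28.01) = 56.18 m³/day.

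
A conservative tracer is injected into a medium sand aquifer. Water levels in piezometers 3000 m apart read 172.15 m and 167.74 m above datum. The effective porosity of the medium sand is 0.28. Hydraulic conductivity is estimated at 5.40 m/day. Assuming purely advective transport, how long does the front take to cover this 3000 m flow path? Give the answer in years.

290

Hydraulic gradient i = (172.15 − 167.74) / 3000 = 4.41 / 3000 = 0.001470.
Darcy flux q = K · i = 5.400 × 0.001470 = 0.007938 m/day.
Seepage velocity v = q / n_e = 0.007938 / 0.28 = 0.02835 m/day.
Travel time t = L / v = 3000 / 0.02835 = 1.058e+05 days = 289.7 years.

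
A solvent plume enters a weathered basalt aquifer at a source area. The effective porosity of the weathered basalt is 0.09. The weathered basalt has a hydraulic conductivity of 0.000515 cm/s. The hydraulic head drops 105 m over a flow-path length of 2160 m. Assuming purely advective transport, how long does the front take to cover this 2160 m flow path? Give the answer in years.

Convert K: 0.000515 cm/s × 864 = 0.4450 m/day.
Hydraulic gradient i = Δh / L = 105 / 2160 = 0.04861.
Darcy flux q = K · i = 0.4450 × 0.04861 = 0.02163 m/day.
Seepage velocity v = q / n_e = 0.02163 / 0.09 = 0.2403 m/day.
Travel time t = L / v = 2160 / 0.2403 = 8988 days = 24.61 years.

24.6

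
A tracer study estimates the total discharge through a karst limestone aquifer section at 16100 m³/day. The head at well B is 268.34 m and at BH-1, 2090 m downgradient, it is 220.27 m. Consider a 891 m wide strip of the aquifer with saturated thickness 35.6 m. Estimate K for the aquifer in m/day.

22.1

Cross-sectional area A = 891 × 35.6 = 31720 m².
Hydraulic gradient i = (268.34 − 220.27) / 2090 = 48.07 / 2090 = 0.02300.
From Q = K·A·i, K = Q / (A·i) = 16100 / (31720 × 0.02300) = 22.07 m/day.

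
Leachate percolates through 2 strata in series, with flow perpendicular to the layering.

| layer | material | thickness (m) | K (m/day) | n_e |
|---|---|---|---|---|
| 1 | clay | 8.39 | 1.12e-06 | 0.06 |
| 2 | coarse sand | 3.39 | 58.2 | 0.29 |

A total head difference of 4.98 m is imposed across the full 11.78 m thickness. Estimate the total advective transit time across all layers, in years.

With flow normal to the layers, continuity requires the same specific discharge q through every layer.
Σ(b_i/K_i) = 8.39/1.12e-06 + 3.39/58.2 = 7.491e+06 d.
q = Δh / Σ(b_i/K_i) = 4.98 / 7.491e+06 = 6.648e-07 m/day.
In each layer the seepage velocity is v_i = q/n_i, so the layer transit time is t_i = b_i·n_i / q:
  layer 1 (clay): t_1 = 8.39 × 0.06 / 6.648e-07 = 7.572e+05 d
  layer 2 (coarse sand): t_2 = 3.39 × 0.29 / 6.648e-07 = 1.479e+06 d
Total t = Σ t_i = 2.236e+06 days = 6122 years.

6120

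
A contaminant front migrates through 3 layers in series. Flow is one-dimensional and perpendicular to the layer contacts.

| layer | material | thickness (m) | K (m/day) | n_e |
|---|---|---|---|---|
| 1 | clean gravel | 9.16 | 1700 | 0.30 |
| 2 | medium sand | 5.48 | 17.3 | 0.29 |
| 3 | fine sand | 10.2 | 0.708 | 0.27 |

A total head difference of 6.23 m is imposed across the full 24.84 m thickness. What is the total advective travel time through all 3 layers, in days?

16.8

With flow normal to the layers, continuity requires the same specific discharge q through every layer.
Σ(b_i/K_i) = 9.16/1700 + 5.48/17.3 + 10.2/0.708 = 14.73 d.
q = Δh / Σ(b_i/K_i) = 6.23 / 14.73 = 0.4230 m/day.
In each layer the seepage velocity is v_i = q/n_i, so the layer transit time is t_i = b_i·n_i / q:
  layer 1 (clean gravel): t_1 = 9.16 × 0.30 / 0.4230 = 6.497 d
  layer 2 (medium sand): t_2 = 5.48 × 0.29 / 0.4230 = 3.757 d
  layer 3 (fine sand): t_3 = 10.2 × 0.27 / 0.4230 = 6.511 d
Total t = Σ t_i = 16.76 days.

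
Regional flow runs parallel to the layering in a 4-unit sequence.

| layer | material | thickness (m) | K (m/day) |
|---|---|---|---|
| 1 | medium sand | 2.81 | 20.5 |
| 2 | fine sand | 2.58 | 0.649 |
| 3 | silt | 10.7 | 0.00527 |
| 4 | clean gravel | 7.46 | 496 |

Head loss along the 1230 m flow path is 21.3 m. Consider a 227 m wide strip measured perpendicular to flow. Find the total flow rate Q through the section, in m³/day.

14800

Flow is parallel to layering, so each bed carries its own Darcy discharge and the transmissivities add.
Σ(K_i·b_i) = 20.5×2.81 + 0.649×2.58 + 0.00527×10.7 + 496×7.46 = 3759 m²/day.
Hydraulic gradient i = Δh / L = 21.3 / 1230 = 0.01732.
Q = Σ(K_i·b_i) · W · i = 3759 × 227 × 0.01732 = 14778 m³/day.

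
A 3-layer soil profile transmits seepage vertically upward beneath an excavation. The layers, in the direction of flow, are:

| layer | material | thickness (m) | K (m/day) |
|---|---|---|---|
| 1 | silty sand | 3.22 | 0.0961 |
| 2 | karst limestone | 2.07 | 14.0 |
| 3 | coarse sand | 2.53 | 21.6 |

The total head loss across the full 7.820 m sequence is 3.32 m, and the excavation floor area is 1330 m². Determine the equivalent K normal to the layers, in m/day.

Flow is perpendicular to layering, so the layers act in series and the equivalent K is the thickness-weighted harmonic mean.
Total thickness L = 3.22 + 2.07 + 2.53 = 7.820 m.
Σ(b_i/K_i) = 3.22/0.0961 + 2.07/14.0 + 2.53/21.6 = 33.77 d.
K_eq = L / Σ(b_i/K_i) = 7.820 / 33.77 = 0.2316 m/day.

0.232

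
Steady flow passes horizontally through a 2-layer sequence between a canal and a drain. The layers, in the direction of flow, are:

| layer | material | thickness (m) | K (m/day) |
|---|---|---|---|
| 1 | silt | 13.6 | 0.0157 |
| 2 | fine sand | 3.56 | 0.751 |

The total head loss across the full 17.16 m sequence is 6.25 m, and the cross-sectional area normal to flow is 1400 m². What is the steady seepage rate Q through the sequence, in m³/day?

Flow is perpendicular to layering, so the layers act in series and the equivalent K is the thickness-weighted harmonic mean.
Total thickness L = 13.6 + 3.56 = 17.16 m.
Σ(b_i/K_i) = 13.6/0.0157 + 3.56/0.751 = 871.0 d.
K_eq = L / Σ(b_i/K_i) = 17.16 / 871.0 = 0.01970 m/day.
Q = K_eq · A · (Δh/L) = 0.01970 × 1400 × (6.25/17.16) = 10.05 m³/day.

10.0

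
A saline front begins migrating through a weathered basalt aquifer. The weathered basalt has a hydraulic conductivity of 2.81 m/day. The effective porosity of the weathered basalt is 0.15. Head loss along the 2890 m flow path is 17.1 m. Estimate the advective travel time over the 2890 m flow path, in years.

71.4

Hydraulic gradient i = Δh / L = 17.1 / 2890 = 0.005917.
Darcy flux q = K · i = 2.810 × 0.005917 = 0.01663 m/day.
Seepage velocity v = q / n_e = 0.01663 / 0.15 = 0.1108 m/day.
Travel time t = L / v = 2890 / 0.1108 = 26073 days = 71.38 years.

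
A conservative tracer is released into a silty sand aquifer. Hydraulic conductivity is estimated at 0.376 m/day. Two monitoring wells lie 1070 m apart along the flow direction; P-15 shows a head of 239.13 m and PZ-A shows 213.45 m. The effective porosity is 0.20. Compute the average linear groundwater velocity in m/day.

0.0451

Hydraulic gradient i = (239.13 − 213.45) / 1070 = 25.68 / 1070 = 0.02400.
Darcy flux q = K · i = 0.3760 × 0.02400 = 0.009024 m/day.
Seepage velocity v = q / n_e = 0.009024 / 0.20 = 0.04512 m/day.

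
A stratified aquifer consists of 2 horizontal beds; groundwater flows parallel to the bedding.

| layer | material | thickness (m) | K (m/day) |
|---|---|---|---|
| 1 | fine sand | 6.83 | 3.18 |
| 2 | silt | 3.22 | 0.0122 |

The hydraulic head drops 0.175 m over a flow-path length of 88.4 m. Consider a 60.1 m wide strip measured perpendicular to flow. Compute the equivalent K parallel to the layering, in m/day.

2.17

Flow is parallel to layering, so each bed carries its own Darcy discharge and the transmissivities add.
Σ(K_i·b_i) = 3.18×6.83 + 0.0122×3.22 = 21.76 m²/day.
Total thickness b = 10.05 m, so K_eq = Σ(K_i·b_i)/b = 2.165 m/day.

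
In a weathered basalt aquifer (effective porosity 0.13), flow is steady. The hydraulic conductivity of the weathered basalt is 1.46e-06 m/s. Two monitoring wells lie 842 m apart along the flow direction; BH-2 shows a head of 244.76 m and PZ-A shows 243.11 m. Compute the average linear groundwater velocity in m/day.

Convert K: 1.46e-06 m/s × 86400 = 0.1261 m/day.
Hydraulic gradient i = (244.76 − 243.11) / 842 = 1.65 / 842 = 0.001960.
Darcy flux q = K · i = 0.1261 × 0.001960 = 0.0002472 m/day.
Seepage velocity v = q / n_e = 0.0002472 / 0.13 = 0.001901 m/day.

0.00190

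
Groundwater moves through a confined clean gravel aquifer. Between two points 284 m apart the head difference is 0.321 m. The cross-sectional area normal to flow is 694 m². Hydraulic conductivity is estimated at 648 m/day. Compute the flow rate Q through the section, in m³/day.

Hydraulic gradient i = Δh / L = 0.321 / 284 = 0.001130.
Darcy's law: Q = K · A · i = 648.0 × 694.0 × 0.001130 = 508.3 m³/day.

508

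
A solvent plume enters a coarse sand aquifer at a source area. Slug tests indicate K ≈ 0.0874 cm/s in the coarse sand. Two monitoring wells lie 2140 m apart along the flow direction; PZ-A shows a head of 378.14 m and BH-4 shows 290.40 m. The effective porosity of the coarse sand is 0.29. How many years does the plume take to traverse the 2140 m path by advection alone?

0.549

Convert K: 0.0874 cm/s × 864 = 75.51 m/day.
Hydraulic gradient i = (378.14 − 290.40) / 2140 = 87.74 / 2140 = 0.04100.
Darcy flux q = K · i = 75.51 × 0.04100 = 3.096 m/day.
Seepage velocity v = q / n_e = 3.096 / 0.29 = 10.68 m/day.
Travel time t = L / v = 2140 / 10.68 = 200.4 days = 0.5488 years.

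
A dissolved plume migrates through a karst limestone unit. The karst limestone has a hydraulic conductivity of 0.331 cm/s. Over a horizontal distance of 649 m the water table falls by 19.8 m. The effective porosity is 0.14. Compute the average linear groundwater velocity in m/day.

62.3

Convert K: 0.331 cm/s × 864 = 286.0 m/day.
Hydraulic gradient i = Δh / L = 19.8 / 649 = 0.03051.
Darcy flux q = K · i = 286.0 × 0.03051 = 8.725 m/day.
Seepage velocity v = q / n_e = 8.725 / 0.14 = 62.32 m/day.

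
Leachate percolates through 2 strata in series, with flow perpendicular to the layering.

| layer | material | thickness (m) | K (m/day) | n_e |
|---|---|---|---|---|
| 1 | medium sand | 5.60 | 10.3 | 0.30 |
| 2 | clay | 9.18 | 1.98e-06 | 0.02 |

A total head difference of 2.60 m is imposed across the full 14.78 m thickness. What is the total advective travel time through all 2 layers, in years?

With flow normal to the layers, continuity requires the same specific discharge q through every layer.
Σ(b_i/K_i) = 5.60/10.3 + 9.18/1.98e-06 = 4.636e+06 d.
q = Δh / Σ(b_i/K_i) = 2.60 / 4.636e+06 = 5.608e-07 m/day.
In each layer the seepage velocity is v_i = q/n_i, so the layer transit time is t_i = b_i·n_i / q:
  layer 1 (medium sand): t_1 = 5.60 × 0.30 / 5.608e-07 = 2.996e+06 d
  layer 2 (clay): t_2 = 9.18 × 0.02 / 5.608e-07 = 3.274e+05 d
Total t = Σ t_i = 3.323e+06 days = 9098 years.

9100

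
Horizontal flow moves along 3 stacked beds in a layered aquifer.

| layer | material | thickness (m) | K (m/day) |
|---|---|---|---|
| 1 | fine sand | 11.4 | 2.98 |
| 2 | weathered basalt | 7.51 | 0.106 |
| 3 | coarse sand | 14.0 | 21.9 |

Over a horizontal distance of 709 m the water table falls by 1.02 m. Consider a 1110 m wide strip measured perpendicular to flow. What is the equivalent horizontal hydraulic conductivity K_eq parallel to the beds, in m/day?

Flow is parallel to layering, so each bed carries its own Darcy discharge and the transmissivities add.
Σ(K_i·b_i) = 2.98×11.4 + 0.106×7.51 + 21.9×14.0 = 341.4 m²/day.
Total thickness b = 32.91 m, so K_eq = Σ(K_i·b_i)/b = 10.37 m/day.

10.4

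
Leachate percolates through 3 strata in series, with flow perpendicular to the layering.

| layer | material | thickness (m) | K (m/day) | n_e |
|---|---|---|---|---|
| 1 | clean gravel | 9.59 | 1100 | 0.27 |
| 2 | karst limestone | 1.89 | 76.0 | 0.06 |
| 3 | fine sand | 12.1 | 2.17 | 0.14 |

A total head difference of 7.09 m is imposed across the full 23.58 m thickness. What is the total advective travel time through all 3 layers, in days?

3.48

With flow normal to the layers, continuity requires the same specific discharge q through every layer.
Σ(b_i/K_i) = 9.59/1100 + 1.89/76.0 + 12.1/2.17 = 5.610 d.
q = Δh / Σ(b_i/K_i) = 7.09 / 5.610 = 1.264 m/day.
In each layer the seepage velocity is v_i = q/n_i, so the layer transit time is t_i = b_i·n_i / q:
  layer 1 (clean gravel): t_1 = 9.59 × 0.27 / 1.264 = 2.049 d
  layer 2 (karst limestone): t_2 = 1.89 × 0.06 / 1.264 = 0.08972 d
  layer 3 (fine sand): t_3 = 12.1 × 0.14 / 1.264 = 1.340 d
Total t = Σ t_i = 3.479 days.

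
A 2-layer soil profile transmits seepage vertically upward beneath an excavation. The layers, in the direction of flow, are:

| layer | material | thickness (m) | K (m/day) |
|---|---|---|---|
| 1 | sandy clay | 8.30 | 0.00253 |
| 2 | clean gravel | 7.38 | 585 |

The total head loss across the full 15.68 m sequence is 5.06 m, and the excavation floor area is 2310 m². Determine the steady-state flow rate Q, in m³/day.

3.56

Flow is perpendicular to layering, so the layers act in series and the equivalent K is the thickness-weighted harmonic mean.
Total thickness L = 8.30 + 7.38 = 15.68 m.
Σ(b_i/K_i) = 8.30/0.00253 + 7.38/585 = 3281 d.
K_eq = L / Σ(b_i/K_i) = 15.68 / 3281 = 0.004780 m/day.
Q = K_eq · A · (Δh/L) = 0.004780 × 2310 × (5.06/15.68) = 3.563 m³/day.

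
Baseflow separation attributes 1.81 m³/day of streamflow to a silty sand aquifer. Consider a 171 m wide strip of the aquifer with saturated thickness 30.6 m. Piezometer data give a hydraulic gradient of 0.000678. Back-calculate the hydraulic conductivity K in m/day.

Cross-sectional area A = 171 × 30.6 = 5233 m².
Hydraulic gradient i = 0.000678.
From Q = K·A·i, K = Q / (A·i) = 1.81 / (5233 × 0.0006780) = 0.5102 m/day.

0.510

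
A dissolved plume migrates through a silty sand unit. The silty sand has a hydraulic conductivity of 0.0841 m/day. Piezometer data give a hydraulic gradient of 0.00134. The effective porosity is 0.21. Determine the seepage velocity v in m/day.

Hydraulic gradient i = 0.00134.
Darcy flux q = K · i = 0.08410 × 0.001340 = 0.0001127 m/day.
Seepage velocity v = q / n_e = 0.0001127 / 0.21 = 0.0005366 m/day.

0.000537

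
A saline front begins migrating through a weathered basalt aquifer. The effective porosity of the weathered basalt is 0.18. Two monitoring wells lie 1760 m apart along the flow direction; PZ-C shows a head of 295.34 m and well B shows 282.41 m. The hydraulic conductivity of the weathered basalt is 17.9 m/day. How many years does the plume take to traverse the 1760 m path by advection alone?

Hydraulic gradient i = (295.34 − 282.41) / 1760 = 12.93 / 1760 = 0.007347.
Darcy flux q = K · i = 17.90 × 0.007347 = 0.1315 m/day.
Seepage velocity v = q / n_e = 0.1315 / 0.18 = 0.7306 m/day.
Travel time t = L / v = 1760 / 0.7306 = 2409 days = 6.596 years.

6.60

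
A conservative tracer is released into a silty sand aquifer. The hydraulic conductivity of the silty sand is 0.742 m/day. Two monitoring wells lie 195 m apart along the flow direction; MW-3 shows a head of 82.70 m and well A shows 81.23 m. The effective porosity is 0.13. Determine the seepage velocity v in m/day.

0.0430

Hydraulic gradient i = (82.70 − 81.23) / 195 = 1.47 / 195 = 0.007538.
Darcy flux q = K · i = 0.7420 × 0.007538 = 0.005594 m/day.
Seepage velocity v = q / n_e = 0.005594 / 0.13 = 0.04303 m/day.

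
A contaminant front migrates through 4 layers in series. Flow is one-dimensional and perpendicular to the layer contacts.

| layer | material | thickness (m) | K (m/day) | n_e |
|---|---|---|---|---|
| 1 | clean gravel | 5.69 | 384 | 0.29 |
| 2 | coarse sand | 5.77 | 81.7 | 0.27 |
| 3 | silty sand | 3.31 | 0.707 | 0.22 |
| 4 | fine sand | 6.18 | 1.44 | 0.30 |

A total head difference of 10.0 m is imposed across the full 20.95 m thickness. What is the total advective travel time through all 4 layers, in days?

With flow normal to the layers, continuity requires the same specific discharge q through every layer.
Σ(b_i/K_i) = 5.69/384 + 5.77/81.7 + 3.31/0.707 + 6.18/1.44 = 9.059 d.
q = Δh / Σ(b_i/K_i) = 10.0 / 9.059 = 1.104 m/day.
In each layer the seepage velocity is v_i = q/n_i, so the layer transit time is t_i = b_i·n_i / q:
  layer 1 (clean gravel): t_1 = 5.69 × 0.29 / 1.104 = 1.495 d
  layer 2 (coarse sand): t_2 = 5.77 × 0.27 / 1.104 = 1.411 d
  layer 3 (silty sand): t_3 = 3.31 × 0.22 / 1.104 = 0.6597 d
  layer 4 (fine sand): t_4 = 6.18 × 0.30 / 1.104 = 1.680 d
Total t = Σ t_i = 5.245 days.

5.25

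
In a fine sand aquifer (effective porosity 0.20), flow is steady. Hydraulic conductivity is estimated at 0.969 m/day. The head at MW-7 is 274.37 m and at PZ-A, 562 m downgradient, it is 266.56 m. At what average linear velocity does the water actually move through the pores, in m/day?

Hydraulic gradient i = (274.37 − 266.56) / 562 = 7.81 / 562 = 0.01390.
Darcy flux q = K · i = 0.9690 × 0.01390 = 0.01347 m/day.
Seepage velocity v = q / n_e = 0.01347 / 0.20 = 0.06733 m/day.

0.0673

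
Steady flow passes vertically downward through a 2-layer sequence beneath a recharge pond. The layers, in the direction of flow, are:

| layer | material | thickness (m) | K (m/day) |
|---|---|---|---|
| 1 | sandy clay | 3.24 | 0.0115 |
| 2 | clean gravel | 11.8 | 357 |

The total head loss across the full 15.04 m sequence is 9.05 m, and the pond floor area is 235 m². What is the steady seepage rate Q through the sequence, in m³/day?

Flow is perpendicular to layering, so the layers act in series and the equivalent K is the thickness-weighted harmonic mean.
Total thickness L = 3.24 + 11.8 = 15.04 m.
Σ(b_i/K_i) = 3.24/0.0115 + 11.8/357 = 281.8 d.
K_eq = L / Σ(b_i/K_i) = 15.04 / 281.8 = 0.05338 m/day.
Q = K_eq · A · (Δh/L) = 0.05338 × 235 × (9.05/15.04) = 7.548 m³/day.

7.55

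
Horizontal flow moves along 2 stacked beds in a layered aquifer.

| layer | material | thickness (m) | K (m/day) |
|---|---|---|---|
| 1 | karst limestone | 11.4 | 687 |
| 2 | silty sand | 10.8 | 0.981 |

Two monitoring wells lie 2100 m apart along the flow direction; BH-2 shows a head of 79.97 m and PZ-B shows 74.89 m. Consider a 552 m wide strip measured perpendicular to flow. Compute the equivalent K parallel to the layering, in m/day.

353

Flow is parallel to layering, so each bed carries its own Darcy discharge and the transmissivities add.
Σ(K_i·b_i) = 687×11.4 + 0.981×10.8 = 7842 m²/day.
Total thickness b = 22.20 m, so K_eq = Σ(K_i·b_i)/b = 353.3 m/day.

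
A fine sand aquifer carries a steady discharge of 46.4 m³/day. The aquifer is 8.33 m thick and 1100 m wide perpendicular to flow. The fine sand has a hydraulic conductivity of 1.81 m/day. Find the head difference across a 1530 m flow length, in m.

4.28

Cross-sectional area A = 1100 × 8.33 = 9163 m².
From Q = K·A·i, i = Q / (K·A) = 46.4 / (1.810 × 9163) = 0.002798.
Head loss Δh = i · L = 0.002798 × 1530 = 4.280 m.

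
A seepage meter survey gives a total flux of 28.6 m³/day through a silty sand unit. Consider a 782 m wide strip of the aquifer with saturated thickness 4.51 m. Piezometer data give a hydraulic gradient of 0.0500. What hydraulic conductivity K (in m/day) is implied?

0.162

Cross-sectional area A = 782 × 4.51 = 3527 m².
Hydraulic gradient i = 0.0500.
From Q = K·A·i, K = Q / (A·i) = 28.6 / (3527 × 0.05000) = 0.1622 m/day.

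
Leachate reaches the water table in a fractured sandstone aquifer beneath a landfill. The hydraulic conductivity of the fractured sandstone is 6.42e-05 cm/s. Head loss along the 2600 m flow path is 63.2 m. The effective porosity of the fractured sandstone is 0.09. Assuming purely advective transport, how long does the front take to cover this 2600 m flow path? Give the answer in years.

475

Convert K: 6.42e-05 cm/s × 864 = 0.05547 m/day.
Hydraulic gradient i = Δh / L = 63.2 / 2600 = 0.02431.
Darcy flux q = K · i = 0.05547 × 0.02431 = 0.001348 m/day.
Seepage velocity v = q / n_e = 0.001348 / 0.09 = 0.01498 m/day.
Travel time t = L / v = 2600 / 0.01498 = 1.735e+05 days = 475.2 years.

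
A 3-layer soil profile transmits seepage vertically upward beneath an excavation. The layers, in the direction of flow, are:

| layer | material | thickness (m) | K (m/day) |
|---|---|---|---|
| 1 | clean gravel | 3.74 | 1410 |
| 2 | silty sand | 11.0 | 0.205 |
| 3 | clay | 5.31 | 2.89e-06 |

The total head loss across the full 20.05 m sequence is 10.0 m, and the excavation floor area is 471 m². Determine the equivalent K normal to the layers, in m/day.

1.09e-05

Flow is perpendicular to layering, so the layers act in series and the equivalent K is the thickness-weighted harmonic mean.
Total thickness L = 3.74 + 11.0 + 5.31 = 20.05 m.
Σ(b_i/K_i) = 3.74/1410 + 11.0/0.205 + 5.31/2.89e-06 = 1.837e+06 d.
K_eq = L / Σ(b_i/K_i) = 20.05 / 1.837e+06 = 1.091e-05 m/day.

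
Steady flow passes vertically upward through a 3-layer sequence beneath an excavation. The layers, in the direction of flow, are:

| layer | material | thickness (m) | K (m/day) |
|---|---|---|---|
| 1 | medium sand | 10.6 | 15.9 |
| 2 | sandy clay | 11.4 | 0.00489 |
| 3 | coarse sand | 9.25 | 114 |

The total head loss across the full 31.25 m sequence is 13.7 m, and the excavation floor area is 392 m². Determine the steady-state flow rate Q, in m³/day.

Flow is perpendicular to layering, so the layers act in series and the equivalent K is the thickness-weighted harmonic mean.
Total thickness L = 10.6 + 11.4 + 9.25 = 31.25 m.
Σ(b_i/K_i) = 10.6/15.9 + 11.4/0.00489 + 9.25/114 = 2332 d.
K_eq = L / Σ(b_i/K_i) = 31.25 / 2332 = 0.01340 m/day.
Q = K_eq · A · (Δh/L) = 0.01340 × 392 × (13.7/31.25) = 2.303 m³/day.

2.30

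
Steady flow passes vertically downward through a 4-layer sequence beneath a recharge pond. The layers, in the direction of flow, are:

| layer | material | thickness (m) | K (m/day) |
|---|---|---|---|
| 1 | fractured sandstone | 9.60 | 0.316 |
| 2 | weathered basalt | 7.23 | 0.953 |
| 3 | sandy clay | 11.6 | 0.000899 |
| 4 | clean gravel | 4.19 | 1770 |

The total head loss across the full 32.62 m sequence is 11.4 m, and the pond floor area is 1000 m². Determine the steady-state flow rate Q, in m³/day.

Flow is perpendicular to layering, so the layers act in series and the equivalent K is the thickness-weighted harmonic mean.
Total thickness L = 9.60 + 7.23 + 11.6 + 4.19 = 32.62 m.
Σ(b_i/K_i) = 9.60/0.316 + 7.23/0.953 + 11.6/0.000899 + 4.19/1770 = 12941 d.
K_eq = L / Σ(b_i/K_i) = 32.62 / 12941 = 0.002521 m/day.
Q = K_eq · A · (Δh/L) = 0.002521 × 1000 × (11.4/32.62) = 0.8809 m³/day.

0.881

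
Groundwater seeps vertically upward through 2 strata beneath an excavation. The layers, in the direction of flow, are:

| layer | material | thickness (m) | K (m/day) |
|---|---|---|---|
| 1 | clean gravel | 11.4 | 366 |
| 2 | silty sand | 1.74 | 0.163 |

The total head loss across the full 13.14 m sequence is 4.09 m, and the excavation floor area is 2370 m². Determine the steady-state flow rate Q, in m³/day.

905

Flow is perpendicular to layering, so the layers act in series and the equivalent K is the thickness-weighted harmonic mean.
Total thickness L = 11.4 + 1.74 = 13.14 m.
Σ(b_i/K_i) = 11.4/366 + 1.74/0.163 = 10.71 d.
K_eq = L / Σ(b_i/K_i) = 13.14 / 10.71 = 1.227 m/day.
Q = K_eq · A · (Δh/L) = 1.227 × 2370 × (4.09/13.14) = 905.4 m³/day.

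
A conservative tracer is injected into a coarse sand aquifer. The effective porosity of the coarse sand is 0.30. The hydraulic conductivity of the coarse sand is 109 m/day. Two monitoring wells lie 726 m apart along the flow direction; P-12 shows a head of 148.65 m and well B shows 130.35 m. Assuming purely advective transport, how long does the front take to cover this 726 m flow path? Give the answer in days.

79.3

Hydraulic gradient i = (148.65 − 130.35) / 726 = 18.3 / 726 = 0.02521.
Darcy flux q = K · i = 109.0 × 0.02521 = 2.748 m/day.
Seepage velocity v = q / n_e = 2.748 / 0.30 = 9.158 m/day.
Travel time t = L / v = 726 / 9.158 = 79.27 days.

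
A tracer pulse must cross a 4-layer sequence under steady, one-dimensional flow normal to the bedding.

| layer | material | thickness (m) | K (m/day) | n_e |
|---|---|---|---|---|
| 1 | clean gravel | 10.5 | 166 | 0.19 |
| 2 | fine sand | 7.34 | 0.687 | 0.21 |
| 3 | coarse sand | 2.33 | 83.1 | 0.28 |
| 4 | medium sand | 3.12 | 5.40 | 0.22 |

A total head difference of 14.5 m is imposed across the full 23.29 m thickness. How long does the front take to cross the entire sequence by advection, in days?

3.82

With flow normal to the layers, continuity requires the same specific discharge q through every layer.
Σ(b_i/K_i) = 10.5/166 + 7.34/0.687 + 2.33/83.1 + 3.12/5.40 = 11.35 d.
q = Δh / Σ(b_i/K_i) = 14.5 / 11.35 = 1.277 m/day.
In each layer the seepage velocity is v_i = q/n_i, so the layer transit time is t_i = b_i·n_i / q:
  layer 1 (clean gravel): t_1 = 10.5 × 0.19 / 1.277 = 1.562 d
  layer 2 (fine sand): t_2 = 7.34 × 0.21 / 1.277 = 1.207 d
  layer 3 (coarse sand): t_3 = 2.33 × 0.28 / 1.277 = 0.5108 d
  layer 4 (medium sand): t_4 = 3.12 × 0.22 / 1.277 = 0.5374 d
Total t = Σ t_i = 3.817 days.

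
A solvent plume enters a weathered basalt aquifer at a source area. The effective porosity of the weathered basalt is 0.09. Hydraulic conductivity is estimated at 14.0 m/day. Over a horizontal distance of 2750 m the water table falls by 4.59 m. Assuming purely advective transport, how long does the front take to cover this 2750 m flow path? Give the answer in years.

Hydraulic gradient i = Δh / L = 4.59 / 2750 = 0.001669.
Darcy flux q = K · i = 14.00 × 0.001669 = 0.02337 m/day.
Seepage velocity v = q / n_e = 0.02337 / 0.09 = 0.2596 m/day.
Travel time t = L / v = 2750 / 0.2596 = 10592 days = 29.00 years.

29.0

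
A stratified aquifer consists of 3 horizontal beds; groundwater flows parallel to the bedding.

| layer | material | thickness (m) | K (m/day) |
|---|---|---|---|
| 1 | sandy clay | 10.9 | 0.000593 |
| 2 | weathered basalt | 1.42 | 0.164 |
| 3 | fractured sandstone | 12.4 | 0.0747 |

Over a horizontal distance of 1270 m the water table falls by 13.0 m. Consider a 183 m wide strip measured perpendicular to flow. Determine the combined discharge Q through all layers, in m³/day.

Flow is parallel to layering, so each bed carries its own Darcy discharge and the transmissivities add.
Σ(K_i·b_i) = 0.000593×10.9 + 0.164×1.42 + 0.0747×12.4 = 1.166 m²/day.
Hydraulic gradient i = Δh / L = 13.0 / 1270 = 0.01024.
Q = Σ(K_i·b_i) · W · i = 1.166 × 183 × 0.01024 = 2.183 m³/day.

2.18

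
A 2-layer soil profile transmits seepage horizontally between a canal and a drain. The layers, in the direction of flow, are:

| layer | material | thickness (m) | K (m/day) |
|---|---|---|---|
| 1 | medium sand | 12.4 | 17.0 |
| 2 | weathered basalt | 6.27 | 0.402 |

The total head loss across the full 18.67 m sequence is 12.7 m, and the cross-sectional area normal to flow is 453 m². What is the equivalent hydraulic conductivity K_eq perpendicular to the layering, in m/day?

1.14

Flow is perpendicular to layering, so the layers act in series and the equivalent K is the thickness-weighted harmonic mean.
Total thickness L = 12.4 + 6.27 = 18.67 m.
Σ(b_i/K_i) = 12.4/17.0 + 6.27/0.402 = 16.33 d.
K_eq = L / Σ(b_i/K_i) = 18.67 / 16.33 = 1.144 m/day.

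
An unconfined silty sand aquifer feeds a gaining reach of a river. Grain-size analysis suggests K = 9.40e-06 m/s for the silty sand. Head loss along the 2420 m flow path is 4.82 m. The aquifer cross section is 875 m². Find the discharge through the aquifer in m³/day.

Convert K: 9.40e-06 m/s × 86400 = 0.8122 m/day.
Hydraulic gradient i = Δh / L = 4.82 / 2420 = 0.001992.
Darcy's law: Q = K · A · i = 0.8122 × 875.0 × 0.001992 = 1.415 m³/day.

1.42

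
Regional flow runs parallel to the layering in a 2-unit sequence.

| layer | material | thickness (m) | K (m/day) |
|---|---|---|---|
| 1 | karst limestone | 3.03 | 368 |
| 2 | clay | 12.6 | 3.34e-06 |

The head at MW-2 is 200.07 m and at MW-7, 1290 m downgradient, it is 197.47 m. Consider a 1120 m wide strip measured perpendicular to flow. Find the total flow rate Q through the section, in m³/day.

Flow is parallel to layering, so each bed carries its own Darcy discharge and the transmissivities add.
Σ(K_i·b_i) = 368×3.03 + 3.34e-06×12.6 = 1115 m²/day.
Hydraulic gradient i = (200.07 − 197.47) / 1290 = 2.6 / 1290 = 0.002016.
Q = Σ(K_i·b_i) · W · i = 1115 × 1120 × 0.002016 = 2517 m³/day.

2520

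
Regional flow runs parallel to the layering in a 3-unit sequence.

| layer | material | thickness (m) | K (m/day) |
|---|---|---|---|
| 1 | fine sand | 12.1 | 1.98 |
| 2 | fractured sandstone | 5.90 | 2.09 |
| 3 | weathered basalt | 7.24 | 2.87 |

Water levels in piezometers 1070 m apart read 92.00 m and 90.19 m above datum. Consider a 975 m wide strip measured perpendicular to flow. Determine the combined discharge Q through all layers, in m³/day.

94.1

Flow is parallel to layering, so each bed carries its own Darcy discharge and the transmissivities add.
Σ(K_i·b_i) = 1.98×12.1 + 2.09×5.90 + 2.87×7.24 = 57.07 m²/day.
Hydraulic gradient i = (92.00 − 90.19) / 1070 = 1.81 / 1070 = 0.001692.
Q = Σ(K_i·b_i) · W · i = 57.07 × 975 × 0.001692 = 94.12 m³/day.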